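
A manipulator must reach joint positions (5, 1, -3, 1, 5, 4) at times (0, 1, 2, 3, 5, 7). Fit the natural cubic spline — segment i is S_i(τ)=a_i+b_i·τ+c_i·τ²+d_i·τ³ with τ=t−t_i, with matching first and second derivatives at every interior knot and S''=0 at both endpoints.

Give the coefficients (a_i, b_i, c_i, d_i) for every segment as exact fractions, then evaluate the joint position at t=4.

Δ: Δ0=-4, Δ1=-4, Δ2=4, Δ3=2, Δ4=-1/2
row 1: diag=4, rhs=0; c'=1/4, d'=0
row 2: denom=4−1·1/4=15/4; d'=(48−1·0)/(15/4)=64/5
row 3: denom=6−1·4/15=86/15; d'=(-12−1·64/5)/(86/15)=-186/43
row 4: denom=8−2·15/43=314/43; d'=(-15−2·-186/43)/(314/43)=-273/314
back: M4=-273/314
back: M3=-186/43−15/43·-273/314=-1263/314
back: M2=64/5−4/15·-1263/314=2178/157
back: M1=0−1/4·2178/157=-1089/314
M: M0=0, M1=-1089/314, M2=2178/157, M3=-1263/314, M4=-273/314, M5=0
seg 0: a=5, c=M0/2=0, d=(M1−M0)/(6·1)=-363/628, b=Δ0−h0·(2M0+M1)/6=-2149/628
seg 1: a=1, c=M1/2=-1089/628, d=(M2−M1)/(6·1)=1815/628, b=Δ1−h1·(2M1+M2)/6=-1619/314
seg 2: a=-3, c=M2/2=1089/157, d=(M3−M2)/(6·1)=-1873/628, b=Δ2−h2·(2M2+M3)/6=29/628
seg 3: a=1, c=M3/2=-1263/628, d=(M4−M3)/(6·2)=165/628, b=Δ3−h3·(2M3+M4)/6=1561/314
seg 4: a=5, c=M4/2=-273/628, d=(M5−M4)/(6·2)=91/1256, b=Δ4−h4·(2M4+M5)/6=25/314
t_q=4 → seg 3, τ=1; S=1+1561/314·τ+-1263/628·τ²+165/628·τ³=663/157

  seg 0: a=5 b=-2149/628 c=0 d=-363/628
  seg 1: a=1 b=-1619/314 c=-1089/628 d=1815/628
  seg 2: a=-3 b=29/628 c=1089/157 d=-1873/628
  seg 3: a=1 b=1561/314 c=-1263/628 d=165/628
  seg 4: a=5 b=25/314 c=-273/628 d=91/1256
S(4) = 663/157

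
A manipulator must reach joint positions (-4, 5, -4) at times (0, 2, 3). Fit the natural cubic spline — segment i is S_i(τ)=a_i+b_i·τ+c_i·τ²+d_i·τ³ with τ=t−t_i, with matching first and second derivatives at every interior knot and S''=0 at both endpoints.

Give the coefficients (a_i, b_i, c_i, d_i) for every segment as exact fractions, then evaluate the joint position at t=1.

Δ: Δ0=9/2, Δ1=-9
row 1: diag=6, rhs=-81; c'=1/6, d'=-27/2
back: M1=-27/2
M: M0=0, M1=-27/2, M2=0
seg 0: a=-4, c=M0/2=0, d=(M1−M0)/(6·2)=-9/8, b=Δ0−h0·(2M0+M1)/6=9
seg 1: a=5, c=M1/2=-27/4, d=(M2−M1)/(6·1)=9/4, b=Δ1−h1·(2M1+M2)/6=-9/2
t_q=1 → seg 0, τ=1; S=-4+9·τ+0·τ²+-9/8·τ³=31/8

  seg 0: a=-4 b=9 c=0 d=-9/8
  seg 1: a=5 b=-9/2 c=-27/4 d=9/4
S(1) = 31/8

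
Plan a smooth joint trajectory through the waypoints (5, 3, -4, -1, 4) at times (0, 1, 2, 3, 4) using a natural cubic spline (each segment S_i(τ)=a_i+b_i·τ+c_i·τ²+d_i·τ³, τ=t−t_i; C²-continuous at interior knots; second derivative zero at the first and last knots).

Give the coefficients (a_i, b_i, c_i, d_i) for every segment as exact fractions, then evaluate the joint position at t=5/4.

  seg 0: a=5 b=1/56 c=0 d=-113/56
  seg 1: a=3 b=-169/28 c=-339/56 d=285/56
  seg 2: a=-4 b=-23/8 c=129/14 d=-187/56
  seg 3: a=-1 b=155/28 c=-45/56 d=15/56
S(5/4) = 4273/3584

Δ: Δ0=-2, Δ1=-7, Δ2=3, Δ3=5
row 1: diag=4, rhs=-30; c'=1/4, d'=-15/2
row 2: denom=4−1·1/4=15/4; d'=(60−1·-15/2)/(15/4)=18
row 3: denom=4−1·4/15=56/15; d'=(12−1·18)/(56/15)=-45/28
back: M3=-45/28
back: M2=18−4/15·-45/28=129/7
back: M1=-15/2−1/4·129/7=-339/28
M: M0=0, M1=-339/28, M2=129/7, M3=-45/28, M4=0
seg 0: a=5, c=M0/2=0, d=(M1−M0)/(6·1)=-113/56, b=Δ0−h0·(2M0+M1)/6=1/56
seg 1: a=3, c=M1/2=-339/56, d=(M2−M1)/(6·1)=285/56, b=Δ1−h1·(2M1+M2)/6=-169/28
seg 2: a=-4, c=M2/2=129/14, d=(M3−M2)/(6·1)=-187/56, b=Δ2−h2·(2M2+M3)/6=-23/8
seg 3: a=-1, c=M3/2=-45/56, d=(M4−M3)/(6·1)=15/56, b=Δ3−h3·(2M3+M4)/6=155/28
t_q=5/4 → seg 1, τ=1/4; S=3+-169/28·τ+-339/56·τ²+285/56·τ³=4273/3584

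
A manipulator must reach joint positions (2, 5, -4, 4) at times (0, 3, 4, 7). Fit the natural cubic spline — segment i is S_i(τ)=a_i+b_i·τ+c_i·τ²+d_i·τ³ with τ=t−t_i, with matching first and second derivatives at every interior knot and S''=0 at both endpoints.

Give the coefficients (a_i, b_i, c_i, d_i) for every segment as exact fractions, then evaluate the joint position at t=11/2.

Δ: Δ0=1, Δ1=-9, Δ2=8/3
row 1: diag=8, rhs=-60; c'=1/8, d'=-15/2
row 2: denom=8−1·1/8=63/8; d'=(70−1·-15/2)/(63/8)=620/63
back: M2=620/63
back: M1=-15/2−1/8·620/63=-550/63
M: M0=0, M1=-550/63, M2=620/63, M3=0
seg 0: a=2, c=M0/2=0, d=(M1−M0)/(6·3)=-275/567, b=Δ0−h0·(2M0+M1)/6=338/63
seg 1: a=5, c=M1/2=-275/63, d=(M2−M1)/(6·1)=65/21, b=Δ1−h1·(2M1+M2)/6=-487/63
seg 2: a=-4, c=M2/2=310/63, d=(M3−M2)/(6·3)=-310/567, b=Δ2−h2·(2M2+M3)/6=-452/63
t_q=11/2 → seg 2, τ=3/2; S=-4+-452/63·τ+310/63·τ²+-310/567·τ³=-155/28

  seg 0: a=2 b=338/63 c=0 d=-275/567
  seg 1: a=5 b=-487/63 c=-275/63 d=65/21
  seg 2: a=-4 b=-452/63 c=310/63 d=-310/567
S(11/2) = -155/28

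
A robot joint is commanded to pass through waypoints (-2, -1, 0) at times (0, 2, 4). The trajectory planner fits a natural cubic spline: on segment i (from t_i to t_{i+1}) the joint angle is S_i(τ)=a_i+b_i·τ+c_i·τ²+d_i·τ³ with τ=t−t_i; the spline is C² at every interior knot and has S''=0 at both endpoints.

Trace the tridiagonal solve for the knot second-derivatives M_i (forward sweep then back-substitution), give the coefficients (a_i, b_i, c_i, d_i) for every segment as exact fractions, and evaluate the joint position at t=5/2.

  seg 0: a=-2 b=1/2 c=0 d=0
  seg 1: a=-1 b=1/2 c=0 d=0
S(5/2) = -3/4

Δ: Δ0=1/2, Δ1=1/2
row 1: diag=8, rhs=0; c'=1/4, d'=0
back: M1=0
M: M0=0, M1=0, M2=0
seg 0: a=-2, c=M0/2=0, d=(M1−M0)/(6·2)=0, b=Δ0−h0·(2M0+M1)/6=1/2
seg 1: a=-1, c=M1/2=0, d=(M2−M1)/(6·2)=0, b=Δ1−h1·(2M1+M2)/6=1/2
t_q=5/2 → seg 1, τ=1/2; S=-1+1/2·τ+0·τ²+0·τ³=-3/4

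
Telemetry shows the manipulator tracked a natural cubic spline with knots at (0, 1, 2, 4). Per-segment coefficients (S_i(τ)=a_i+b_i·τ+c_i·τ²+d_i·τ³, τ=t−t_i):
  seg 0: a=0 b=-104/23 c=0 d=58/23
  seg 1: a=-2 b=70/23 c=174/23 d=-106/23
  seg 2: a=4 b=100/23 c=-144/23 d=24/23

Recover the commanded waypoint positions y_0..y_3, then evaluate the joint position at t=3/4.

y_0 = S_0(0) = a_0 = 0
y_1 = S_1(0) = a_1 = -2
y_2 = S_2(0) = a_2 = 4
y_3 = S_2(2) = -4
t_q=3/4 is in segment 0 (τ=3/4); S_0(τ)=-1713/736

y_0=0 y_1=-2 y_2=4 y_3=-4
S(3/4) = -1713/736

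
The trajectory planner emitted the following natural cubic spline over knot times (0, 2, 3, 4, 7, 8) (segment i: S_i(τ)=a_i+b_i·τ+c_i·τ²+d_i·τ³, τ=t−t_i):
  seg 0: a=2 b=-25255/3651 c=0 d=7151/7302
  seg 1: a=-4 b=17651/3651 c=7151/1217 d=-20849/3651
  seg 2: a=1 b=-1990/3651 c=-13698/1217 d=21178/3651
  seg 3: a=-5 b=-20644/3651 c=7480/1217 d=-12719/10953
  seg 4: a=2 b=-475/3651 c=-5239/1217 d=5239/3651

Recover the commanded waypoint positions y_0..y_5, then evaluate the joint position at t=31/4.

y_0 = S_0(0) = a_0 = 2
y_1 = S_1(0) = a_1 = -4
y_2 = S_2(0) = a_2 = 1
y_3 = S_3(0) = a_3 = -5
y_4 = S_4(0) = a_4 = 2
y_5 = S_4(1) = -1
t_q=31/4 is in segment 4 (τ=3/4); S_4(τ)=6723/77888

y_0=2 y_1=-4 y_2=1 y_3=-5 y_4=2 y_5=-1
S(31/4) = 6723/77888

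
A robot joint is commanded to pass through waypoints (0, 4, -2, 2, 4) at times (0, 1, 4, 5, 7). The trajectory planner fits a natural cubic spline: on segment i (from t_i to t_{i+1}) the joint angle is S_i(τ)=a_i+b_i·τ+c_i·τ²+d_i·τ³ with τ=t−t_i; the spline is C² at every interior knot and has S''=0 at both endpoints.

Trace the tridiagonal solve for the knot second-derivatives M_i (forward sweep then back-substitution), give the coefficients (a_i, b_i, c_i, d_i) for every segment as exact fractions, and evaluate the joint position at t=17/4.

  seg 0: a=0 b=241/46 c=0 d=-57/46
  seg 1: a=4 b=35/23 c=-171/46 d=39/46
  seg 2: a=-2 b=97/46 c=90/23 d=-93/46
  seg 3: a=2 b=89/23 c=-99/46 d=33/92
S(17/4) = -3709/2944

Δ: Δ0=4, Δ1=-2, Δ2=4, Δ3=1
row 1: diag=8, rhs=-36; c'=3/8, d'=-9/2
row 2: denom=8−3·3/8=55/8; d'=(36−3·-9/2)/(55/8)=36/5
row 3: denom=6−1·8/55=322/55; d'=(-18−1·36/5)/(322/55)=-99/23
back: M3=-99/23
back: M2=36/5−8/55·-99/23=180/23
back: M1=-9/2−3/8·180/23=-171/23
M: M0=0, M1=-171/23, M2=180/23, M3=-99/23, M4=0
seg 0: a=0, c=M0/2=0, d=(M1−M0)/(6·1)=-57/46, b=Δ0−h0·(2M0+M1)/6=241/46
seg 1: a=4, c=M1/2=-171/46, d=(M2−M1)/(6·3)=39/46, b=Δ1−h1·(2M1+M2)/6=35/23
seg 2: a=-2, c=M2/2=90/23, d=(M3−M2)/(6·1)=-93/46, b=Δ2−h2·(2M2+M3)/6=97/46
seg 3: a=2, c=M3/2=-99/46, d=(M4−M3)/(6·2)=33/92, b=Δ3−h3·(2M3+M4)/6=89/23
t_q=17/4 → seg 2, τ=1/4; S=-2+97/46·τ+90/23·τ²+-93/46·τ³=-3709/2944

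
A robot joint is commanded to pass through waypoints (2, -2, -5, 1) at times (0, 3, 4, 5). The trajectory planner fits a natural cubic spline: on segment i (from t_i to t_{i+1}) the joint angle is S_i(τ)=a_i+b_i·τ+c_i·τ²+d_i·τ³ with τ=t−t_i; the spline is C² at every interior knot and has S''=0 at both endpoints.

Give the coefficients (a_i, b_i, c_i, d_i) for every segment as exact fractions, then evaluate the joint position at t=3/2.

  seg 0: a=2 b=17/93 c=0 d=-47/279
  seg 1: a=-2 b=-406/93 c=-47/31 d=268/93
  seg 2: a=-5 b=116/93 c=221/31 d=-221/93
S(3/2) = 423/248

Δ: Δ0=-4/3, Δ1=-3, Δ2=6
row 1: diag=8, rhs=-10; c'=1/8, d'=-5/4
row 2: denom=4−1·1/8=31/8; d'=(54−1·-5/4)/(31/8)=442/31
back: M2=442/31
back: M1=-5/4−1/8·442/31=-94/31
M: M0=0, M1=-94/31, M2=442/31, M3=0
seg 0: a=2, c=M0/2=0, d=(M1−M0)/(6·3)=-47/279, b=Δ0−h0·(2M0+M1)/6=17/93
seg 1: a=-2, c=M1/2=-47/31, d=(M2−M1)/(6·1)=268/93, b=Δ1−h1·(2M1+M2)/6=-406/93
seg 2: a=-5, c=M2/2=221/31, d=(M3−M2)/(6·1)=-221/93, b=Δ2−h2·(2M2+M3)/6=116/93
t_q=3/2 → seg 0, τ=3/2; S=2+17/93·τ+0·τ²+-47/279·τ³=423/248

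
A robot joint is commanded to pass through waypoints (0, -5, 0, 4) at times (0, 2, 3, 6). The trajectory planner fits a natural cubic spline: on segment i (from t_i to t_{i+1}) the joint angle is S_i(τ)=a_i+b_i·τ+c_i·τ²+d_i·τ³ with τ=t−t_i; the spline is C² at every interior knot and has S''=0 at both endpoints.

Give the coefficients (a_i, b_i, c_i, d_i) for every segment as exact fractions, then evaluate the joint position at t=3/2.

Δ: Δ0=-5/2, Δ1=5, Δ2=4/3
row 1: diag=6, rhs=45; c'=1/6, d'=15/2
row 2: denom=8−1·1/6=47/6; d'=(-22−1·15/2)/(47/6)=-177/47
back: M2=-177/47
back: M1=15/2−1/6·-177/47=382/47
M: M0=0, M1=382/47, M2=-177/47, M3=0
seg 0: a=0, c=M0/2=0, d=(M1−M0)/(6·2)=191/282, b=Δ0−h0·(2M0+M1)/6=-1469/282
seg 1: a=-5, c=M1/2=191/47, d=(M2−M1)/(6·1)=-559/282, b=Δ1−h1·(2M1+M2)/6=823/282
seg 2: a=0, c=M2/2=-177/94, d=(M3−M2)/(6·3)=59/282, b=Δ2−h2·(2M2+M3)/6=719/141
t_q=3/2 → seg 0, τ=3/2; S=0+-1469/282·τ+0·τ²+191/282·τ³=-4157/752

  seg 0: a=0 b=-1469/282 c=0 d=191/282
  seg 1: a=-5 b=823/282 c=191/47 d=-559/282
  seg 2: a=0 b=719/141 c=-177/94 d=59/282
S(3/2) = -4157/752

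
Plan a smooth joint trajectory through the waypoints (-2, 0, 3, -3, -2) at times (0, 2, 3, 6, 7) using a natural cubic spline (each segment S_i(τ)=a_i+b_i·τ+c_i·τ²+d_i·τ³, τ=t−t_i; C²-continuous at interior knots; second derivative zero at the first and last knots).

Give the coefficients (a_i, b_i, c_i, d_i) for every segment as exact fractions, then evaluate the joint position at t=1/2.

Δ: Δ0=1, Δ1=3, Δ2=-2, Δ3=1
row 1: diag=6, rhs=12; c'=1/6, d'=2
row 2: denom=8−1·1/6=47/6; d'=(-30−1·2)/(47/6)=-192/47
row 3: denom=8−3·18/47=322/47; d'=(18−3·-192/47)/(322/47)=711/161
back: M3=711/161
back: M2=-192/47−18/47·711/161=-930/161
back: M1=2−1/6·-930/161=477/161
M: M0=0, M1=477/161, M2=-930/161, M3=711/161, M4=0
seg 0: a=-2, c=M0/2=0, d=(M1−M0)/(6·2)=159/644, b=Δ0−h0·(2M0+M1)/6=2/161
seg 1: a=0, c=M1/2=477/322, d=(M2−M1)/(6·1)=-67/46, b=Δ1−h1·(2M1+M2)/6=479/161
seg 2: a=3, c=M2/2=-465/161, d=(M3−M2)/(6·3)=547/966, b=Δ2−h2·(2M2+M3)/6=505/322
seg 3: a=-3, c=M3/2=711/322, d=(M4−M3)/(6·1)=-237/322, b=Δ3−h3·(2M3+M4)/6=-76/161
t_q=1/2 → seg 0, τ=1/2; S=-2+2/161·τ+0·τ²+159/644·τ³=-10113/5152

  seg 0: a=-2 b=2/161 c=0 d=159/644
  seg 1: a=0 b=479/161 c=477/322 d=-67/46
  seg 2: a=3 b=505/322 c=-465/161 d=547/966
  seg 3: a=-3 b=-76/161 c=711/322 d=-237/322
S(1/2) = -10113/5152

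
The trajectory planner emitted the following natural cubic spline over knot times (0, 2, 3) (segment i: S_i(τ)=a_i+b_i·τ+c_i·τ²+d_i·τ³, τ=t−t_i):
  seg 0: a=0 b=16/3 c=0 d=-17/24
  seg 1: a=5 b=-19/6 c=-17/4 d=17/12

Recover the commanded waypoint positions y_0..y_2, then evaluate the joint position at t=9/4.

y_0=0 y_1=5 y_2=-1
S(9/4) = 1015/256

y_0 = S_0(0) = a_0 = 0
y_1 = S_1(0) = a_1 = 5
y_2 = S_1(1) = -1
t_q=9/4 is in segment 1 (τ=1/4); S_1(τ)=1015/256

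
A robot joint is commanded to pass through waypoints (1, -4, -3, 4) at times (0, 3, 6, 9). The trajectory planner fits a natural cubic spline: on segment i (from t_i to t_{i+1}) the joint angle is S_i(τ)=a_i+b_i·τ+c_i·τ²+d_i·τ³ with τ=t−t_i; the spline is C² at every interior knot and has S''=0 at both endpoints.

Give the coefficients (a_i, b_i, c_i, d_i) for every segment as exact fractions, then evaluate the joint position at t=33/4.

  seg 0: a=1 b=-31/15 c=0 d=2/45
  seg 1: a=-4 b=-13/15 c=2/5 d=0
  seg 2: a=-3 b=23/15 c=2/5 d=-2/45
S(33/4) = 63/32

Δ: Δ0=-5/3, Δ1=1/3, Δ2=7/3
row 1: diag=12, rhs=12; c'=1/4, d'=1
row 2: denom=12−3·1/4=45/4; d'=(12−3·1)/(45/4)=4/5
back: M2=4/5
back: M1=1−1/4·4/5=4/5
M: M0=0, M1=4/5, M2=4/5, M3=0
seg 0: a=1, c=M0/2=0, d=(M1−M0)/(6·3)=2/45, b=Δ0−h0·(2M0+M1)/6=-31/15
seg 1: a=-4, c=M1/2=2/5, d=(M2−M1)/(6·3)=0, b=Δ1−h1·(2M1+M2)/6=-13/15
seg 2: a=-3, c=M2/2=2/5, d=(M3−M2)/(6·3)=-2/45, b=Δ2−h2·(2M2+M3)/6=23/15
t_q=33/4 → seg 2, τ=9/4; S=-3+23/15·τ+2/5·τ²+-2/45·τ³=63/32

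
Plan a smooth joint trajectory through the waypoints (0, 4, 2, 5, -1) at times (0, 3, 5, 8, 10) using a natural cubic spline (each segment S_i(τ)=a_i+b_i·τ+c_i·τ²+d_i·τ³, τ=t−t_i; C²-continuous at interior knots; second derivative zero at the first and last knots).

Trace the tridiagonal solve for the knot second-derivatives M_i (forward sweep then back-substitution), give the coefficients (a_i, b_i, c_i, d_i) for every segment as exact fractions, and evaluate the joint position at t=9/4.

  seg 0: a=0 b=663/290 c=0 d=-829/7830
  seg 1: a=4 b=-83/145 c=-829/870 d=643/1740
  seg 2: a=2 b=22/435 c=110/87 d=-1237/3915
  seg 3: a=5 b=-389/435 c=-229/145 d=229/870
S(9/4) = 73089/18560

Δ: Δ0=4/3, Δ1=-1, Δ2=1, Δ3=-3
row 1: diag=10, rhs=-14; c'=1/5, d'=-7/5
row 2: denom=10−2·1/5=48/5; d'=(12−2·-7/5)/(48/5)=37/24
row 3: denom=10−3·5/16=145/16; d'=(-24−3·37/24)/(145/16)=-458/145
back: M3=-458/145
back: M2=37/24−5/16·-458/145=220/87
back: M1=-7/5−1/5·220/87=-829/435
M: M0=0, M1=-829/435, M2=220/87, M3=-458/145, M4=0
seg 0: a=0, c=M0/2=0, d=(M1−M0)/(6·3)=-829/7830, b=Δ0−h0·(2M0+M1)/6=663/290
seg 1: a=4, c=M1/2=-829/870, d=(M2−M1)/(6·2)=643/1740, b=Δ1−h1·(2M1+M2)/6=-83/145
seg 2: a=2, c=M2/2=110/87, d=(M3−M2)/(6·3)=-1237/3915, b=Δ2−h2·(2M2+M3)/6=22/435
seg 3: a=5, c=M3/2=-229/145, d=(M4−M3)/(6·2)=229/870, b=Δ3−h3·(2M3+M4)/6=-389/435
t_q=9/4 → seg 0, τ=9/4; S=0+663/290·τ+0·τ²+-829/7830·τ³=73089/18560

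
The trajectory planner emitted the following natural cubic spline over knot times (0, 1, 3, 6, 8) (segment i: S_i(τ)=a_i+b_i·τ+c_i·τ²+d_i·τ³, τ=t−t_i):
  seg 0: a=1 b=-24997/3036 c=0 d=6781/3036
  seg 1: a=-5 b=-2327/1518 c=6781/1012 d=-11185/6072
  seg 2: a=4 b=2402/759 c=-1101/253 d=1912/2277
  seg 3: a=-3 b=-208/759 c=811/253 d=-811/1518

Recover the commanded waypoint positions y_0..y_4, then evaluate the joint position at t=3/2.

y_0 = S_0(0) = a_0 = 1
y_1 = S_1(0) = a_1 = -5
y_2 = S_2(0) = a_2 = 4
y_3 = S_3(0) = a_3 = -3
y_4 = S_3(2) = 5
t_q=3/2 is in segment 1 (τ=1/2); S_1(τ)=-69975/16192

y_0=1 y_1=-5 y_2=4 y_3=-3 y_4=5
S(3/2) = -69975/16192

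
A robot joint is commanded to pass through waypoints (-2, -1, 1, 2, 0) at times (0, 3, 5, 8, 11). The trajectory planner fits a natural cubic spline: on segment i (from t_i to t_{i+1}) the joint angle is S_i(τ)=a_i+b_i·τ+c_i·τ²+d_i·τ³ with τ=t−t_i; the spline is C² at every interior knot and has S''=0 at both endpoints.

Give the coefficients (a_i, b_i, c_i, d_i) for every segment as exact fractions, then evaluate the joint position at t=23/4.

Δ: Δ0=1/3, Δ1=1, Δ2=1/3, Δ3=-2/3
row 1: diag=10, rhs=4; c'=1/5, d'=2/5
row 2: denom=10−2·1/5=48/5; d'=(-4−2·2/5)/(48/5)=-1/2
row 3: denom=12−3·5/16=177/16; d'=(-6−3·-1/2)/(177/16)=-24/59
back: M3=-24/59
back: M2=-1/2−5/16·-24/59=-22/59
back: M1=2/5−1/5·-22/59=28/59
M: M0=0, M1=28/59, M2=-22/59, M3=-24/59, M4=0
seg 0: a=-2, c=M0/2=0, d=(M1−M0)/(6·3)=14/531, b=Δ0−h0·(2M0+M1)/6=17/177
seg 1: a=-1, c=M1/2=14/59, d=(M2−M1)/(6·2)=-25/354, b=Δ1−h1·(2M1+M2)/6=143/177
seg 2: a=1, c=M2/2=-11/59, d=(M3−M2)/(6·3)=-1/531, b=Δ2−h2·(2M2+M3)/6=161/177
seg 3: a=2, c=M3/2=-12/59, d=(M4−M3)/(6·3)=4/177, b=Δ3−h3·(2M3+M4)/6=-46/177
t_q=23/4 → seg 2, τ=3/4; S=1+161/177·τ+-11/59·τ²+-1/531·τ³=5953/3776

  seg 0: a=-2 b=17/177 c=0 d=14/531
  seg 1: a=-1 b=143/177 c=14/59 d=-25/354
  seg 2: a=1 b=161/177 c=-11/59 d=-1/531
  seg 3: a=2 b=-46/177 c=-12/59 d=4/177
S(23/4) = 5953/3776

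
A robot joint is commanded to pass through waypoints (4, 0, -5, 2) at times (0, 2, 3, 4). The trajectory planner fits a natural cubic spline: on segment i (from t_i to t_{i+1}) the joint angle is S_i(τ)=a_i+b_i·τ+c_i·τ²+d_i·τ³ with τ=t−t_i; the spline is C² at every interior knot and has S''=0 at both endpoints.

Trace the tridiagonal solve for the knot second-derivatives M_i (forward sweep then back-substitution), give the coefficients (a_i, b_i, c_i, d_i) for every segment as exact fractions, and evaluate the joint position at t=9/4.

Δ: Δ0=-2, Δ1=-5, Δ2=7
row 1: diag=6, rhs=-18; c'=1/6, d'=-3
row 2: denom=4−1·1/6=23/6; d'=(72−1·-3)/(23/6)=450/23
back: M2=450/23
back: M1=-3−1/6·450/23=-144/23
M: M0=0, M1=-144/23, M2=450/23, M3=0
seg 0: a=4, c=M0/2=0, d=(M1−M0)/(6·2)=-12/23, b=Δ0−h0·(2M0+M1)/6=2/23
seg 1: a=0, c=M1/2=-72/23, d=(M2−M1)/(6·1)=99/23, b=Δ1−h1·(2M1+M2)/6=-142/23
seg 2: a=-5, c=M2/2=225/23, d=(M3−M2)/(6·1)=-75/23, b=Δ2−h2·(2M2+M3)/6=11/23
t_q=9/4 → seg 1, τ=1/4; S=0+-142/23·τ+-72/23·τ²+99/23·τ³=-107/64

  seg 0: a=4 b=2/23 c=0 d=-12/23
  seg 1: a=0 b=-142/23 c=-72/23 d=99/23
  seg 2: a=-5 b=11/23 c=225/23 d=-75/23
S(9/4) = -107/64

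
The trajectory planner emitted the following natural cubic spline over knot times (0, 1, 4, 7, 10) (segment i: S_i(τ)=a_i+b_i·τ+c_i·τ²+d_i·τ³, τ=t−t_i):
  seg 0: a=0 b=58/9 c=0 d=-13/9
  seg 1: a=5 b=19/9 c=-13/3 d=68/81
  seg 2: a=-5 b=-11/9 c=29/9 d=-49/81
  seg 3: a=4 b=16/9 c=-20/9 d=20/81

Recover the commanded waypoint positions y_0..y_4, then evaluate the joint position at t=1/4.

y_0=0 y_1=5 y_2=-5 y_3=4 y_4=-4
S(1/4) = 305/192

y_0 = S_0(0) = a_0 = 0
y_1 = S_1(0) = a_1 = 5
y_2 = S_2(0) = a_2 = -5
y_3 = S_3(0) = a_3 = 4
y_4 = S_3(3) = -4
t_q=1/4 is in segment 0 (τ=1/4); S_0(τ)=305/192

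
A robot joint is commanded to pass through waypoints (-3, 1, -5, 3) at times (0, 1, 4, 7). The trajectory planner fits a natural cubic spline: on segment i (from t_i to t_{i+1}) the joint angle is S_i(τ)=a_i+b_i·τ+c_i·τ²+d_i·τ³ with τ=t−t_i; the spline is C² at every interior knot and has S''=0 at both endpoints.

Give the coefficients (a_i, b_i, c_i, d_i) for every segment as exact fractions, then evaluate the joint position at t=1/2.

Δ: Δ0=4, Δ1=-2, Δ2=8/3
row 1: diag=8, rhs=-36; c'=3/8, d'=-9/2
row 2: denom=12−3·3/8=87/8; d'=(28−3·-9/2)/(87/8)=332/87
back: M2=332/87
back: M1=-9/2−3/8·332/87=-172/29
M: M0=0, M1=-172/29, M2=332/87, M3=0
seg 0: a=-3, c=M0/2=0, d=(M1−M0)/(6·1)=-86/87, b=Δ0−h0·(2M0+M1)/6=434/87
seg 1: a=1, c=M1/2=-86/29, d=(M2−M1)/(6·3)=424/783, b=Δ1−h1·(2M1+M2)/6=176/87
seg 2: a=-5, c=M2/2=166/87, d=(M3−M2)/(6·3)=-166/783, b=Δ2−h2·(2M2+M3)/6=-100/87
t_q=1/2 → seg 0, τ=1/2; S=-3+434/87·τ+0·τ²+-86/87·τ³=-73/116

  seg 0: a=-3 b=434/87 c=0 d=-86/87
  seg 1: a=1 b=176/87 c=-86/29 d=424/783
  seg 2: a=-5 b=-100/87 c=166/87 d=-166/783
S(1/2) = -73/116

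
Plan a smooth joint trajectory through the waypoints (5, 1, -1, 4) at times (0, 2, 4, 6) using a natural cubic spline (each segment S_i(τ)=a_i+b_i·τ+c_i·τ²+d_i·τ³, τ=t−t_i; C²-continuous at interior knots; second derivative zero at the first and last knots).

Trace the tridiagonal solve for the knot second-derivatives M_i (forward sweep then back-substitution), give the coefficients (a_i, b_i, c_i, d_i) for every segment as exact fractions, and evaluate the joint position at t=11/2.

Δ: Δ0=-2, Δ1=-1, Δ2=5/2
row 1: diag=8, rhs=6; c'=1/4, d'=3/4
row 2: denom=8−2·1/4=15/2; d'=(21−2·3/4)/(15/2)=13/5
back: M2=13/5
back: M1=3/4−1/4·13/5=1/10
M: M0=0, M1=1/10, M2=13/5, M3=0
seg 0: a=5, c=M0/2=0, d=(M1−M0)/(6·2)=1/120, b=Δ0−h0·(2M0+M1)/6=-61/30
seg 1: a=1, c=M1/2=1/20, d=(M2−M1)/(6·2)=5/24, b=Δ1−h1·(2M1+M2)/6=-29/15
seg 2: a=-1, c=M2/2=13/10, d=(M3−M2)/(6·2)=-13/60, b=Δ2−h2·(2M2+M3)/6=23/30
t_q=11/2 → seg 2, τ=3/2; S=-1+23/30·τ+13/10·τ²+-13/60·τ³=75/32

  seg 0: a=5 b=-61/30 c=0 d=1/120
  seg 1: a=1 b=-29/15 c=1/20 d=5/24
  seg 2: a=-1 b=23/30 c=13/10 d=-13/60
S(11/2) = 75/32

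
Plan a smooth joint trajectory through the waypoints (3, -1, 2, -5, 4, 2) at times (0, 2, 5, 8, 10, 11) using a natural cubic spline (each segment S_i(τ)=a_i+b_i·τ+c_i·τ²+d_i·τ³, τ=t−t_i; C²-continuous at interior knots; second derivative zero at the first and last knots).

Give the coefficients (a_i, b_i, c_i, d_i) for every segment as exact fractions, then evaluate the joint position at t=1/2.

Δ: Δ0=-2, Δ1=1, Δ2=-7/3, Δ3=9/2, Δ4=-2
row 1: diag=10, rhs=18; c'=3/10, d'=9/5
row 2: denom=12−3·3/10=111/10; d'=(-20−3·9/5)/(111/10)=-254/111
row 3: denom=10−3·10/37=340/37; d'=(41−3·-254/111)/(340/37)=1771/340
row 4: denom=6−2·37/170=473/85; d'=(-39−2·1771/340)/(473/85)=-8401/946
back: M4=-8401/946
back: M3=1771/340−37/170·-8401/946=3378/473
back: M2=-254/111−10/37·3378/473=-5986/1419
back: M1=9/5−3/10·-5986/1419=1450/473
M: M0=0, M1=1450/473, M2=-5986/1419, M3=3378/473, M4=-8401/946, M5=0
seg 0: a=3, c=M0/2=0, d=(M1−M0)/(6·2)=725/2838, b=Δ0−h0·(2M0+M1)/6=-4288/1419
seg 1: a=-1, c=M1/2=725/473, d=(M2−M1)/(6·3)=-5168/12771, b=Δ1−h1·(2M1+M2)/6=62/1419
seg 2: a=2, c=M2/2=-2993/1419, d=(M3−M2)/(6·3)=8060/12771, b=Δ2−h2·(2M2+M3)/6=-2392/1419
seg 3: a=-5, c=M3/2=1689/473, d=(M4−M3)/(6·2)=-15157/11352, b=Δ3−h3·(2M3+M4)/6=3830/1419
seg 4: a=4, c=M4/2=-8401/1892, d=(M5−M4)/(6·1)=8401/5676, b=Δ4−h4·(2M4+M5)/6=2725/2838
t_q=1/2 → seg 0, τ=1/2; S=3+-4288/1419·τ+0·τ²+725/2838·τ³=11511/7568

  seg 0: a=3 b=-4288/1419 c=0 d=725/2838
  seg 1: a=-1 b=62/1419 c=725/473 d=-5168/12771
  seg 2: a=2 b=-2392/1419 c=-2993/1419 d=8060/12771
  seg 3: a=-5 b=3830/1419 c=1689/473 d=-15157/11352
  seg 4: a=4 b=2725/2838 c=-8401/1892 d=8401/5676
S(1/2) = 11511/7568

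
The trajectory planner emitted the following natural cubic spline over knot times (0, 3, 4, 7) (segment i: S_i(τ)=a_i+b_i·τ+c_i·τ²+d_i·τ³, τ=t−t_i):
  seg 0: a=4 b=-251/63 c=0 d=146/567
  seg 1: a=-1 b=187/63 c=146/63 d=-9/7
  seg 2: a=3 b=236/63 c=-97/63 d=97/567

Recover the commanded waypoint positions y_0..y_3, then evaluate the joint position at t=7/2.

y_0 = S_0(0) = a_0 = 4
y_1 = S_1(0) = a_1 = -1
y_2 = S_2(0) = a_2 = 3
y_3 = S_2(3) = 5
t_q=7/2 is in segment 1 (τ=1/2); S_1(τ)=65/72

y_0=4 y_1=-1 y_2=3 y_3=5
S(7/2) = 65/72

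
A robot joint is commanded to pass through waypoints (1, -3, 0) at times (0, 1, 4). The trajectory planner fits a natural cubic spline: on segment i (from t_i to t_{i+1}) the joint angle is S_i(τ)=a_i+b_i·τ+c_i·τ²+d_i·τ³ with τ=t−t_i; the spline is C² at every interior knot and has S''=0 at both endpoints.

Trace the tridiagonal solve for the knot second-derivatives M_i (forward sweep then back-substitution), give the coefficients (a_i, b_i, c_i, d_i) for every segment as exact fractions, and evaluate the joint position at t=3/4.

  seg 0: a=1 b=-37/8 c=0 d=5/8
  seg 1: a=-3 b=-11/4 c=15/8 d=-5/24
S(3/4) = -1129/512

Δ: Δ0=-4, Δ1=1
row 1: diag=8, rhs=30; c'=3/8, d'=15/4
back: M1=15/4
M: M0=0, M1=15/4, M2=0
seg 0: a=1, c=M0/2=0, d=(M1−M0)/(6·1)=5/8, b=Δ0−h0·(2M0+M1)/6=-37/8
seg 1: a=-3, c=M1/2=15/8, d=(M2−M1)/(6·3)=-5/24, b=Δ1−h1·(2M1+M2)/6=-11/4
t_q=3/4 → seg 0, τ=3/4; S=1+-37/8·τ+0·τ²+5/8·τ³=-1129/512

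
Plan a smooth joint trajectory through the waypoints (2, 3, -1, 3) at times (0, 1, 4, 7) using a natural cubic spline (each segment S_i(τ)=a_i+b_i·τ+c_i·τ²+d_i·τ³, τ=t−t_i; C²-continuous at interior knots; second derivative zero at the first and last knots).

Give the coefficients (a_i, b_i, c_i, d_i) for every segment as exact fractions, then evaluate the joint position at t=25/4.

Δ: Δ0=1, Δ1=-4/3, Δ2=4/3
row 1: diag=8, rhs=-14; c'=3/8, d'=-7/4
row 2: denom=12−3·3/8=87/8; d'=(16−3·-7/4)/(87/8)=170/87
back: M2=170/87
back: M1=-7/4−3/8·170/87=-72/29
M: M0=0, M1=-72/29, M2=170/87, M3=0
seg 0: a=2, c=M0/2=0, d=(M1−M0)/(6·1)=-12/29, b=Δ0−h0·(2M0+M1)/6=41/29
seg 1: a=3, c=M1/2=-36/29, d=(M2−M1)/(6·3)=193/783, b=Δ1−h1·(2M1+M2)/6=5/29
seg 2: a=-1, c=M2/2=85/87, d=(M3−M2)/(6·3)=-85/783, b=Δ2−h2·(2M2+M3)/6=-18/29
t_q=25/4 → seg 2, τ=9/4; S=-1+-18/29·τ+85/87·τ²+-85/783·τ³=2437/1856

  seg 0: a=2 b=41/29 c=0 d=-12/29
  seg 1: a=3 b=5/29 c=-36/29 d=193/783
  seg 2: a=-1 b=-18/29 c=85/87 d=-85/783
S(25/4) = 2437/1856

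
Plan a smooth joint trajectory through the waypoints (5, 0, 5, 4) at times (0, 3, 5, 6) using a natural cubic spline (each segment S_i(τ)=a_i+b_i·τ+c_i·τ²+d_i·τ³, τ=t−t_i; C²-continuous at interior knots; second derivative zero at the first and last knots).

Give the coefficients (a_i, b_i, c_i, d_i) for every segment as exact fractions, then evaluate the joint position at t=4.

Δ: Δ0=-5/3, Δ1=5/2, Δ2=-1
row 1: diag=10, rhs=25; c'=1/5, d'=5/2
row 2: denom=6−2·1/5=28/5; d'=(-21−2·5/2)/(28/5)=-65/14
back: M2=-65/14
back: M1=5/2−1/5·-65/14=24/7
M: M0=0, M1=24/7, M2=-65/14, M3=0
seg 0: a=5, c=M0/2=0, d=(M1−M0)/(6·3)=4/21, b=Δ0−h0·(2M0+M1)/6=-71/21
seg 1: a=0, c=M1/2=12/7, d=(M2−M1)/(6·2)=-113/168, b=Δ1−h1·(2M1+M2)/6=37/21
seg 2: a=5, c=M2/2=-65/28, d=(M3−M2)/(6·1)=65/84, b=Δ2−h2·(2M2+M3)/6=23/42
t_q=4 → seg 1, τ=1; S=0+37/21·τ+12/7·τ²+-113/168·τ³=157/56

  seg 0: a=5 b=-71/21 c=0 d=4/21
  seg 1: a=0 b=37/21 c=12/7 d=-113/168
  seg 2: a=5 b=23/42 c=-65/28 d=65/84
S(4) = 157/56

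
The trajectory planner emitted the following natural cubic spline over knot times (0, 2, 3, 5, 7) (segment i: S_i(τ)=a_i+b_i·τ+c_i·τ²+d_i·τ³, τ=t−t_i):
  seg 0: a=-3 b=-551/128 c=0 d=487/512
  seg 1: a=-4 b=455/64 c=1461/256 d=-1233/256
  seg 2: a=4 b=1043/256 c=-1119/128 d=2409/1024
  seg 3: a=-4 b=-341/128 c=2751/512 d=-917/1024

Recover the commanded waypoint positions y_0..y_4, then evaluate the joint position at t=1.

y_0=-3 y_1=-4 y_2=4 y_3=-4 y_4=5
S(1) = -3253/512

y_0 = S_0(0) = a_0 = -3
y_1 = S_1(0) = a_1 = -4
y_2 = S_2(0) = a_2 = 4
y_3 = S_3(0) = a_3 = -4
y_4 = S_3(2) = 5
t_q=1 is in segment 0 (τ=1); S_0(τ)=-3253/512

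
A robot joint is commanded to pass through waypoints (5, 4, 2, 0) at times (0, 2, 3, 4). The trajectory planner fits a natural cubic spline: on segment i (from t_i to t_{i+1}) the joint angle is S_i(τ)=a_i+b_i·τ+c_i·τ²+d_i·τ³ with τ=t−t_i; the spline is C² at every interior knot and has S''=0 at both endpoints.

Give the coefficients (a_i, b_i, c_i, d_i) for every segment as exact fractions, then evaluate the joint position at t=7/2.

Δ: Δ0=-1/2, Δ1=-2, Δ2=-2
row 1: diag=6, rhs=-9; c'=1/6, d'=-3/2
row 2: denom=4−1·1/6=23/6; d'=(0−1·-3/2)/(23/6)=9/23
back: M2=9/23
back: M1=-3/2−1/6·9/23=-36/23
M: M0=0, M1=-36/23, M2=9/23, M3=0
seg 0: a=5, c=M0/2=0, d=(M1−M0)/(6·2)=-3/23, b=Δ0−h0·(2M0+M1)/6=1/46
seg 1: a=4, c=M1/2=-18/23, d=(M2−M1)/(6·1)=15/46, b=Δ1−h1·(2M1+M2)/6=-71/46
seg 2: a=2, c=M2/2=9/46, d=(M3−M2)/(6·1)=-3/46, b=Δ2−h2·(2M2+M3)/6=-49/23
t_q=7/2 → seg 2, τ=1/2; S=2+-49/23·τ+9/46·τ²+-3/46·τ³=359/368

  seg 0: a=5 b=1/46 c=0 d=-3/23
  seg 1: a=4 b=-71/46 c=-18/23 d=15/46
  seg 2: a=2 b=-49/23 c=9/46 d=-3/46
S(7/2) = 359/368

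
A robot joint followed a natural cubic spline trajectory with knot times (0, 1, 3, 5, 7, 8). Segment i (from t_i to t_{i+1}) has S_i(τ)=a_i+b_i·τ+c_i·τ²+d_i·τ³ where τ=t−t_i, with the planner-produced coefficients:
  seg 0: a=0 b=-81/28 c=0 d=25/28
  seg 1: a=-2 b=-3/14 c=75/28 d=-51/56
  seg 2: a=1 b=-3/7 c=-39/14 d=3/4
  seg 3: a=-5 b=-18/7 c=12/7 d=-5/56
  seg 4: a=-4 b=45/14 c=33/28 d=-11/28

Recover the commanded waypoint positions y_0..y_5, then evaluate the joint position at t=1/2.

y_0 = S_0(0) = a_0 = 0
y_1 = S_1(0) = a_1 = -2
y_2 = S_2(0) = a_2 = 1
y_3 = S_3(0) = a_3 = -5
y_4 = S_4(0) = a_4 = -4
y_5 = S_4(1) = 0
t_q=1/2 is in segment 0 (τ=1/2); S_0(τ)=-299/224

y_0=0 y_1=-2 y_2=1 y_3=-5 y_4=-4 y_5=0
S(1/2) = -299/224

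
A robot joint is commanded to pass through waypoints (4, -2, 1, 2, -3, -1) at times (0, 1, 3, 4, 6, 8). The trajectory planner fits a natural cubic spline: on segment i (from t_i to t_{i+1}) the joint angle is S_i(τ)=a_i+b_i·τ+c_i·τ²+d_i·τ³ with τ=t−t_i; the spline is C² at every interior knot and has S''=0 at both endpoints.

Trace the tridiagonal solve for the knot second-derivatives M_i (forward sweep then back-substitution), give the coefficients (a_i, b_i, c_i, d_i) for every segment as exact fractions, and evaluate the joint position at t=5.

Δ: Δ0=-6, Δ1=3/2, Δ2=1, Δ3=-5/2, Δ4=1
row 1: diag=6, rhs=45; c'=1/3, d'=15/2
row 2: denom=6−2·1/3=16/3; d'=(-3−2·15/2)/(16/3)=-27/8
row 3: denom=6−1·3/16=93/16; d'=(-21−1·-27/8)/(93/16)=-94/31
row 4: denom=8−2·32/93=680/93; d'=(21−2·-94/31)/(680/93)=2517/680
back: M4=2517/680
back: M3=-94/31−32/93·2517/680=-366/85
back: M2=-27/8−3/16·-366/85=-873/340
back: M1=15/2−1/3·-873/340=2841/340
M: M0=0, M1=2841/340, M2=-873/340, M3=-366/85, M4=2517/680, M5=0
seg 0: a=4, c=M0/2=0, d=(M1−M0)/(6·1)=947/680, b=Δ0−h0·(2M0+M1)/6=-5027/680
seg 1: a=-2, c=M1/2=2841/680, d=(M2−M1)/(6·2)=-619/680, b=Δ1−h1·(2M1+M2)/6=-1093/340
seg 2: a=1, c=M2/2=-873/680, d=(M3−M2)/(6·1)=-197/680, b=Δ2−h2·(2M2+M3)/6=175/68
seg 3: a=2, c=M3/2=-183/85, d=(M4−M3)/(6·2)=363/544, b=Δ3−h3·(2M3+M4)/6=-587/680
seg 4: a=-3, c=M4/2=2517/1360, d=(M5−M4)/(6·2)=-839/2720, b=Δ4−h4·(2M4+M5)/6=-499/340
t_q=5 → seg 3, τ=1; S=2+-587/680·τ+-183/85·τ²+363/544·τ³=-949/2720

  seg 0: a=4 b=-5027/680 c=0 d=947/680
  seg 1: a=-2 b=-1093/340 c=2841/680 d=-619/680
  seg 2: a=1 b=175/68 c=-873/680 d=-197/680
  seg 3: a=2 b=-587/680 c=-183/85 d=363/544
  seg 4: a=-3 b=-499/340 c=2517/1360 d=-839/2720
S(5) = -949/2720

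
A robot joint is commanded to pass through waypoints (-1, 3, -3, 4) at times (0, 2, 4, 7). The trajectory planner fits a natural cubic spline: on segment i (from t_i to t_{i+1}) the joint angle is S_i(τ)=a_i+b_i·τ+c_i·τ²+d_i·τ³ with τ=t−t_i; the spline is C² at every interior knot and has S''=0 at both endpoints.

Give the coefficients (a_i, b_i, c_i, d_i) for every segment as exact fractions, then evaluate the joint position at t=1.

  seg 0: a=-1 b=205/57 c=0 d=-91/228
  seg 1: a=3 b=-68/57 c=-91/38 d=85/114
  seg 2: a=-3 b=-104/57 c=79/38 d=-79/342
S(1) = 167/76

Δ: Δ0=2, Δ1=-3, Δ2=7/3
row 1: diag=8, rhs=-30; c'=1/4, d'=-15/4
row 2: denom=10−2·1/4=19/2; d'=(32−2·-15/4)/(19/2)=79/19
back: M2=79/19
back: M1=-15/4−1/4·79/19=-91/19
M: M0=0, M1=-91/19, M2=79/19, M3=0
seg 0: a=-1, c=M0/2=0, d=(M1−M0)/(6·2)=-91/228, b=Δ0−h0·(2M0+M1)/6=205/57
seg 1: a=3, c=M1/2=-91/38, d=(M2−M1)/(6·2)=85/114, b=Δ1−h1·(2M1+M2)/6=-68/57
seg 2: a=-3, c=M2/2=79/38, d=(M3−M2)/(6·3)=-79/342, b=Δ2−h2·(2M2+M3)/6=-104/57
t_q=1 → seg 0, τ=1; S=-1+205/57·τ+0·τ²+-91/228·τ³=167/76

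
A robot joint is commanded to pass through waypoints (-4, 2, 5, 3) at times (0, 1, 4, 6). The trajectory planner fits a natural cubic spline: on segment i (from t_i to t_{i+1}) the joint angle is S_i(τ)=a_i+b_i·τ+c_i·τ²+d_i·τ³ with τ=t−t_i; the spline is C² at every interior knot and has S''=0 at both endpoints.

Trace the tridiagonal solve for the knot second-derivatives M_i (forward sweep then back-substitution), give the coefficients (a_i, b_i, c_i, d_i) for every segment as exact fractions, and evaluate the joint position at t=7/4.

  seg 0: a=-4 b=470/71 c=0 d=-44/71
  seg 1: a=2 b=338/71 c=-132/71 d=43/213
  seg 2: a=5 b=-67/71 c=-3/71 d=1/142
S(7/4) = 20947/4544

Δ: Δ0=6, Δ1=1, Δ2=-1
row 1: diag=8, rhs=-30; c'=3/8, d'=-15/4
row 2: denom=10−3·3/8=71/8; d'=(-12−3·-15/4)/(71/8)=-6/71
back: M2=-6/71
back: M1=-15/4−3/8·-6/71=-264/71
M: M0=0, M1=-264/71, M2=-6/71, M3=0
seg 0: a=-4, c=M0/2=0, d=(M1−M0)/(6·1)=-44/71, b=Δ0−h0·(2M0+M1)/6=470/71
seg 1: a=2, c=M1/2=-132/71, d=(M2−M1)/(6·3)=43/213, b=Δ1−h1·(2M1+M2)/6=338/71
seg 2: a=5, c=M2/2=-3/71, d=(M3−M2)/(6·2)=1/142, b=Δ2−h2·(2M2+M3)/6=-67/71
t_q=7/4 → seg 1, τ=3/4; S=2+338/71·τ+-132/71·τ²+43/213·τ³=20947/4544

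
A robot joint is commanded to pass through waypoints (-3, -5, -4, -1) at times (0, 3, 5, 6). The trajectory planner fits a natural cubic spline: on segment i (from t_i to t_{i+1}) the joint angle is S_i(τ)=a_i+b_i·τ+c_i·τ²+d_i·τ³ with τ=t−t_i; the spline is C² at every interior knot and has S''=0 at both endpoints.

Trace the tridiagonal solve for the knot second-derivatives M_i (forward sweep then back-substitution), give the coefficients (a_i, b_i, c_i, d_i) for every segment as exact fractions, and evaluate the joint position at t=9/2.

Δ: Δ0=-2/3, Δ1=1/2, Δ2=3
row 1: diag=10, rhs=7; c'=1/5, d'=7/10
row 2: denom=6−2·1/5=28/5; d'=(15−2·7/10)/(28/5)=17/7
back: M2=17/7
back: M1=7/10−1/5·17/7=3/14
M: M0=0, M1=3/14, M2=17/7, M3=0
seg 0: a=-3, c=M0/2=0, d=(M1−M0)/(6·3)=1/84, b=Δ0−h0·(2M0+M1)/6=-65/84
seg 1: a=-5, c=M1/2=3/28, d=(M2−M1)/(6·2)=31/168, b=Δ1−h1·(2M1+M2)/6=-19/42
seg 2: a=-4, c=M2/2=17/14, d=(M3−M2)/(6·1)=-17/42, b=Δ2−h2·(2M2+M3)/6=46/21
t_q=9/2 → seg 1, τ=3/2; S=-5+-19/42·τ+3/28·τ²+31/168·τ³=-2157/448

  seg 0: a=-3 b=-65/84 c=0 d=1/84
  seg 1: a=-5 b=-19/42 c=3/28 d=31/168
  seg 2: a=-4 b=46/21 c=17/14 d=-17/42
S(9/2) = -2157/448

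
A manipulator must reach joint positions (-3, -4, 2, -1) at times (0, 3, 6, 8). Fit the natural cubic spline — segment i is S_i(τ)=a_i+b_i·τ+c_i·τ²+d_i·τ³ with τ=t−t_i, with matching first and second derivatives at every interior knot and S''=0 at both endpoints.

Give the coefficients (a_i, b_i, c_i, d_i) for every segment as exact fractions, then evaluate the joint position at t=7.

  seg 0: a=-3 b=-277/222 c=0 d=203/1998
  seg 1: a=-4 b=166/111 c=203/222 d=-497/1998
  seg 2: a=2 b=59/222 c=-49/37 d=49/222
S(7) = 43/37

Δ: Δ0=-1/3, Δ1=2, Δ2=-3/2
row 1: diag=12, rhs=14; c'=1/4, d'=7/6
row 2: denom=10−3·1/4=37/4; d'=(-21−3·7/6)/(37/4)=-98/37
back: M2=-98/37
back: M1=7/6−1/4·-98/37=203/111
M: M0=0, M1=203/111, M2=-98/37, M3=0
seg 0: a=-3, c=M0/2=0, d=(M1−M0)/(6·3)=203/1998, b=Δ0−h0·(2M0+M1)/6=-277/222
seg 1: a=-4, c=M1/2=203/222, d=(M2−M1)/(6·3)=-497/1998, b=Δ1−h1·(2M1+M2)/6=166/111
seg 2: a=2, c=M2/2=-49/37, d=(M3−M2)/(6·2)=49/222, b=Δ2−h2·(2M2+M3)/6=59/222
t_q=7 → seg 2, τ=1; S=2+59/222·τ+-49/37·τ²+49/222·τ³=43/37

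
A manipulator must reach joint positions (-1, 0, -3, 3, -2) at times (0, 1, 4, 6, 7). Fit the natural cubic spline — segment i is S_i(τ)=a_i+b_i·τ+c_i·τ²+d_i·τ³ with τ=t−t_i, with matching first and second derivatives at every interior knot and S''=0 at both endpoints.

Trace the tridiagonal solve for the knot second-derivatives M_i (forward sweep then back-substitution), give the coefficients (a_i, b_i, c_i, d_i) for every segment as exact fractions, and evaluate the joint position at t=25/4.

  seg 0: a=-1 b=313/197 c=0 d=-116/197
  seg 1: a=0 b=-35/197 c=-348/197 d=98/197
  seg 2: a=-3 b=523/197 c=534/197 d=-250/197
  seg 3: a=3 b=-341/197 c=-966/197 d=322/197
S(25/4) = 14413/6304

Δ: Δ0=1, Δ1=-1, Δ2=3, Δ3=-5
row 1: diag=8, rhs=-12; c'=3/8, d'=-3/2
row 2: denom=10−3·3/8=71/8; d'=(24−3·-3/2)/(71/8)=228/71
row 3: denom=6−2·16/71=394/71; d'=(-48−2·228/71)/(394/71)=-1932/197
back: M3=-1932/197
back: M2=228/71−16/71·-1932/197=1068/197
back: M1=-3/2−3/8·1068/197=-696/197
M: M0=0, M1=-696/197, M2=1068/197, M3=-1932/197, M4=0
seg 0: a=-1, c=M0/2=0, d=(M1−M0)/(6·1)=-116/197, b=Δ0−h0·(2M0+M1)/6=313/197
seg 1: a=0, c=M1/2=-348/197, d=(M2−M1)/(6·3)=98/197, b=Δ1−h1·(2M1+M2)/6=-35/197
seg 2: a=-3, c=M2/2=534/197, d=(M3−M2)/(6·2)=-250/197, b=Δ2−h2·(2M2+M3)/6=523/197
seg 3: a=3, c=M3/2=-966/197, d=(M4−M3)/(6·1)=322/197, b=Δ3−h3·(2M3+M4)/6=-341/197
t_q=25/4 → seg 3, τ=1/4; S=3+-341/197·τ+-966/197·τ²+322/197·τ³=14413/6304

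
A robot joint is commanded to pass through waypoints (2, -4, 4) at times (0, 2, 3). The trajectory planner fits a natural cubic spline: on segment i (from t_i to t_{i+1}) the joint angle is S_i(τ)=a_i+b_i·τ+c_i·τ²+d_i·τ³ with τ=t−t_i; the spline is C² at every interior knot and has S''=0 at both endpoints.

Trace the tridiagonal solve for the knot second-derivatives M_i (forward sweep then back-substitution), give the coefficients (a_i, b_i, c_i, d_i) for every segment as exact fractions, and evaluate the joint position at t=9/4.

  seg 0: a=2 b=-20/3 c=0 d=11/12
  seg 1: a=-4 b=13/3 c=11/2 d=-11/6
S(9/4) = -333/128

Δ: Δ0=-3, Δ1=8
row 1: diag=6, rhs=66; c'=1/6, d'=11
back: M1=11
M: M0=0, M1=11, M2=0
seg 0: a=2, c=M0/2=0, d=(M1−M0)/(6·2)=11/12, b=Δ0−h0·(2M0+M1)/6=-20/3
seg 1: a=-4, c=M1/2=11/2, d=(M2−M1)/(6·1)=-11/6, b=Δ1−h1·(2M1+M2)/6=13/3
t_q=9/4 → seg 1, τ=1/4; S=-4+13/3·τ+11/2·τ²+-11/6·τ³=-333/128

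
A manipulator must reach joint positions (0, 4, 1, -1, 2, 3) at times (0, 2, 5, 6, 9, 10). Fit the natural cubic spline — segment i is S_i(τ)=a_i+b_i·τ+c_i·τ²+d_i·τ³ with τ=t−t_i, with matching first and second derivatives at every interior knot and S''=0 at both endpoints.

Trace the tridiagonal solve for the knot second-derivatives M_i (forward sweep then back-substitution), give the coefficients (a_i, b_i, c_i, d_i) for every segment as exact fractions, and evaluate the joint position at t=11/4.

Δ: Δ0=2, Δ1=-1, Δ2=-2, Δ3=1, Δ4=1
row 1: diag=10, rhs=-18; c'=3/10, d'=-9/5
row 2: denom=8−3·3/10=71/10; d'=(-6−3·-9/5)/(71/10)=-6/71
row 3: denom=8−1·10/71=558/71; d'=(18−1·-6/71)/(558/71)=214/93
row 4: denom=8−3·71/186=425/62; d'=(0−3·214/93)/(425/62)=-428/425
back: M4=-428/425
back: M3=214/93−71/186·-428/425=3424/1275
back: M2=-6/71−10/71·3424/1275=-118/255
back: M1=-9/5−3/10·-118/255=-706/425
M: M0=0, M1=-706/425, M2=-118/255, M3=3424/1275, M4=-428/425, M5=0
seg 0: a=0, c=M0/2=0, d=(M1−M0)/(6·2)=-353/2550, b=Δ0−h0·(2M0+M1)/6=3256/1275
seg 1: a=4, c=M1/2=-353/425, d=(M2−M1)/(6·3)=764/11475, b=Δ1−h1·(2M1+M2)/6=1138/1275
seg 2: a=1, c=M2/2=-59/255, d=(M3−M2)/(6·1)=223/425, b=Δ2−h2·(2M2+M3)/6=-172/75
seg 3: a=-1, c=M3/2=1712/1275, d=(M4−M3)/(6·3)=-2354/11475, b=Δ3−h3·(2M3+M4)/6=-1507/1275
seg 4: a=2, c=M4/2=-214/425, d=(M5−M4)/(6·1)=214/1275, b=Δ4−h4·(2M4+M5)/6=1703/1275
t_q=11/4 → seg 1, τ=3/4; S=4+1138/1275·τ+-353/425·τ²+764/11475·τ³=14383/3400

  seg 0: a=0 b=3256/1275 c=0 d=-353/2550
  seg 1: a=4 b=1138/1275 c=-353/425 d=764/11475
  seg 2: a=1 b=-172/75 c=-59/255 d=223/425
  seg 3: a=-1 b=-1507/1275 c=1712/1275 d=-2354/11475
  seg 4: a=2 b=1703/1275 c=-214/425 d=214/1275
S(11/4) = 14383/3400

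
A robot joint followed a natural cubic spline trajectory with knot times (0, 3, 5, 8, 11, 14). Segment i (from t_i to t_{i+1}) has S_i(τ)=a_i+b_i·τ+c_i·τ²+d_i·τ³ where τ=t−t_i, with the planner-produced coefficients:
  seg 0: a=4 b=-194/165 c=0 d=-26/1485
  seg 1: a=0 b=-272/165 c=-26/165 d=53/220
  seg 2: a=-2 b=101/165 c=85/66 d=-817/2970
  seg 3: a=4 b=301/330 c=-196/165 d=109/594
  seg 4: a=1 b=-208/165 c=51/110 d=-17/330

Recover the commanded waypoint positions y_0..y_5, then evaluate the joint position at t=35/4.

y_0=4 y_1=0 y_2=-2 y_3=4 y_4=1 y_5=0
S(35/4) = 28817/7040

y_0 = S_0(0) = a_0 = 4
y_1 = S_1(0) = a_1 = 0
y_2 = S_2(0) = a_2 = -2
y_3 = S_3(0) = a_3 = 4
y_4 = S_4(0) = a_4 = 1
y_5 = S_4(3) = 0
t_q=35/4 is in segment 3 (τ=3/4); S_3(τ)=28817/7040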